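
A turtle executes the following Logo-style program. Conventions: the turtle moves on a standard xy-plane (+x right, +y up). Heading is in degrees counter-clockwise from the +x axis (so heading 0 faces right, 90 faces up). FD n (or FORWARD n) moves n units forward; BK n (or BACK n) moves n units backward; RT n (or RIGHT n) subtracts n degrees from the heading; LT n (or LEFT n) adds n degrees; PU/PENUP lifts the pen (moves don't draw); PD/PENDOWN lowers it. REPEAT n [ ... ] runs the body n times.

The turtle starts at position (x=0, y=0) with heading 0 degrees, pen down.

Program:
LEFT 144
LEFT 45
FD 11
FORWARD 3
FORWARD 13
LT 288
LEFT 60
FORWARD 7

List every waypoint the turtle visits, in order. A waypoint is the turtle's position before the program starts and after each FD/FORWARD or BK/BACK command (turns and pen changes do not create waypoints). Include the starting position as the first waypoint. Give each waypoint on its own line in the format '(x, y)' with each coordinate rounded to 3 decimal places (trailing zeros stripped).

Answer: (0, 0)
(-10.865, -1.721)
(-13.828, -2.19)
(-26.668, -4.224)
(-33.658, -3.857)

Derivation:
Executing turtle program step by step:
Start: pos=(0,0), heading=0, pen down
LT 144: heading 0 -> 144
LT 45: heading 144 -> 189
FD 11: (0,0) -> (-10.865,-1.721) [heading=189, draw]
FD 3: (-10.865,-1.721) -> (-13.828,-2.19) [heading=189, draw]
FD 13: (-13.828,-2.19) -> (-26.668,-4.224) [heading=189, draw]
LT 288: heading 189 -> 117
LT 60: heading 117 -> 177
FD 7: (-26.668,-4.224) -> (-33.658,-3.857) [heading=177, draw]
Final: pos=(-33.658,-3.857), heading=177, 4 segment(s) drawn
Waypoints (5 total):
(0, 0)
(-10.865, -1.721)
(-13.828, -2.19)
(-26.668, -4.224)
(-33.658, -3.857)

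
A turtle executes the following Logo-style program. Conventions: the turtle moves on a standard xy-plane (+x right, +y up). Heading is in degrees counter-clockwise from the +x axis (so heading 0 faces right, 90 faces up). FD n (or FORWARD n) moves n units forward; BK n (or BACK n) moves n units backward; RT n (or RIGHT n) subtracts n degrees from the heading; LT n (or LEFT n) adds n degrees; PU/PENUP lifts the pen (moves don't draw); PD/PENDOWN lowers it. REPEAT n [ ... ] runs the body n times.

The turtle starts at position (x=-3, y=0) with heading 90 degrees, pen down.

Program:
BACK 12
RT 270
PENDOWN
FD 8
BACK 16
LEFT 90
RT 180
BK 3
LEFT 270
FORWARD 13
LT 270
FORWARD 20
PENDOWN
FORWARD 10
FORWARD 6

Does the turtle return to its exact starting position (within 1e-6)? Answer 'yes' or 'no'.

Answer: no

Derivation:
Executing turtle program step by step:
Start: pos=(-3,0), heading=90, pen down
BK 12: (-3,0) -> (-3,-12) [heading=90, draw]
RT 270: heading 90 -> 180
PD: pen down
FD 8: (-3,-12) -> (-11,-12) [heading=180, draw]
BK 16: (-11,-12) -> (5,-12) [heading=180, draw]
LT 90: heading 180 -> 270
RT 180: heading 270 -> 90
BK 3: (5,-12) -> (5,-15) [heading=90, draw]
LT 270: heading 90 -> 0
FD 13: (5,-15) -> (18,-15) [heading=0, draw]
LT 270: heading 0 -> 270
FD 20: (18,-15) -> (18,-35) [heading=270, draw]
PD: pen down
FD 10: (18,-35) -> (18,-45) [heading=270, draw]
FD 6: (18,-45) -> (18,-51) [heading=270, draw]
Final: pos=(18,-51), heading=270, 8 segment(s) drawn

Start position: (-3, 0)
Final position: (18, -51)
Distance = 55.154; >= 1e-6 -> NOT closed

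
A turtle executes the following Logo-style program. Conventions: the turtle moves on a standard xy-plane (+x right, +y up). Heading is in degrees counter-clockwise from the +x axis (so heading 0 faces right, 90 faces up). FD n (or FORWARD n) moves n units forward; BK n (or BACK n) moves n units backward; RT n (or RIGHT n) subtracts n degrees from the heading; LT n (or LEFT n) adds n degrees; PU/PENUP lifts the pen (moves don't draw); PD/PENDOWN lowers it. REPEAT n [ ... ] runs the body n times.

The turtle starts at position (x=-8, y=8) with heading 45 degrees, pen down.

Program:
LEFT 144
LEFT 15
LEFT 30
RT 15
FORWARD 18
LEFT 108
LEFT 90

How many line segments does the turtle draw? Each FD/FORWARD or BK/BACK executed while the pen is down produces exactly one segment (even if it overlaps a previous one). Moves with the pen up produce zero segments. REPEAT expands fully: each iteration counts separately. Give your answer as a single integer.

Executing turtle program step by step:
Start: pos=(-8,8), heading=45, pen down
LT 144: heading 45 -> 189
LT 15: heading 189 -> 204
LT 30: heading 204 -> 234
RT 15: heading 234 -> 219
FD 18: (-8,8) -> (-21.989,-3.328) [heading=219, draw]
LT 108: heading 219 -> 327
LT 90: heading 327 -> 57
Final: pos=(-21.989,-3.328), heading=57, 1 segment(s) drawn
Segments drawn: 1

Answer: 1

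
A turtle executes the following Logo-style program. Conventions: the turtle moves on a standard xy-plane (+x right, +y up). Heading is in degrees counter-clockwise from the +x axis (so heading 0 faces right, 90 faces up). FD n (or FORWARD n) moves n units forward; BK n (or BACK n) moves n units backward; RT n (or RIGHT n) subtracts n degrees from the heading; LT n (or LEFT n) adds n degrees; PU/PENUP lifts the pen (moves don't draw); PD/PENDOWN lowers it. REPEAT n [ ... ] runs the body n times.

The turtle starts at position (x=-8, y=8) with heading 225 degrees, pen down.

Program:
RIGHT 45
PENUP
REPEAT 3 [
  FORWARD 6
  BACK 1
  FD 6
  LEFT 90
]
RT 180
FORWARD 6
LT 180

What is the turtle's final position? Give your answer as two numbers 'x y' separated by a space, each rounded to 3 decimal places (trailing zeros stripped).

Executing turtle program step by step:
Start: pos=(-8,8), heading=225, pen down
RT 45: heading 225 -> 180
PU: pen up
REPEAT 3 [
  -- iteration 1/3 --
  FD 6: (-8,8) -> (-14,8) [heading=180, move]
  BK 1: (-14,8) -> (-13,8) [heading=180, move]
  FD 6: (-13,8) -> (-19,8) [heading=180, move]
  LT 90: heading 180 -> 270
  -- iteration 2/3 --
  FD 6: (-19,8) -> (-19,2) [heading=270, move]
  BK 1: (-19,2) -> (-19,3) [heading=270, move]
  FD 6: (-19,3) -> (-19,-3) [heading=270, move]
  LT 90: heading 270 -> 0
  -- iteration 3/3 --
  FD 6: (-19,-3) -> (-13,-3) [heading=0, move]
  BK 1: (-13,-3) -> (-14,-3) [heading=0, move]
  FD 6: (-14,-3) -> (-8,-3) [heading=0, move]
  LT 90: heading 0 -> 90
]
RT 180: heading 90 -> 270
FD 6: (-8,-3) -> (-8,-9) [heading=270, move]
LT 180: heading 270 -> 90
Final: pos=(-8,-9), heading=90, 0 segment(s) drawn

Answer: -8 -9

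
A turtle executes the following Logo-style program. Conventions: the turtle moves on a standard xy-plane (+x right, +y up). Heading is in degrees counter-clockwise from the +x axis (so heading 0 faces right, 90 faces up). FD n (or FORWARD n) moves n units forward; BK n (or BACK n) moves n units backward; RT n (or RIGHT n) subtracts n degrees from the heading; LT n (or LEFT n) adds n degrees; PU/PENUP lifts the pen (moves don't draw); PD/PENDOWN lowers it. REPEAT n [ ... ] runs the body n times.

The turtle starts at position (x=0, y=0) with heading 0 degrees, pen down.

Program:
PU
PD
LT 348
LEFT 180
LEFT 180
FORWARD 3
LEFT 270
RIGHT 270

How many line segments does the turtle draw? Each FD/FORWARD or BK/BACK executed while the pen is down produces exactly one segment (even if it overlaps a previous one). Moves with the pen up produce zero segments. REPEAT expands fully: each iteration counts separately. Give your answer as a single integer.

Executing turtle program step by step:
Start: pos=(0,0), heading=0, pen down
PU: pen up
PD: pen down
LT 348: heading 0 -> 348
LT 180: heading 348 -> 168
LT 180: heading 168 -> 348
FD 3: (0,0) -> (2.934,-0.624) [heading=348, draw]
LT 270: heading 348 -> 258
RT 270: heading 258 -> 348
Final: pos=(2.934,-0.624), heading=348, 1 segment(s) drawn
Segments drawn: 1

Answer: 1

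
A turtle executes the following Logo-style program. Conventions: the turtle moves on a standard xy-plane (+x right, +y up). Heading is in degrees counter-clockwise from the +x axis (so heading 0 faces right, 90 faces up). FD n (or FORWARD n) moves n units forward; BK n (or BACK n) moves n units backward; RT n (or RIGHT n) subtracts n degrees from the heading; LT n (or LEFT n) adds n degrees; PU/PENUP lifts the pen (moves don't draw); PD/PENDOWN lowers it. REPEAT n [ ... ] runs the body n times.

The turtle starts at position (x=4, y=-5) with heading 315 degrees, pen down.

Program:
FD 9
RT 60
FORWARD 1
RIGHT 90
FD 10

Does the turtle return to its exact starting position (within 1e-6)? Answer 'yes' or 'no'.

Executing turtle program step by step:
Start: pos=(4,-5), heading=315, pen down
FD 9: (4,-5) -> (10.364,-11.364) [heading=315, draw]
RT 60: heading 315 -> 255
FD 1: (10.364,-11.364) -> (10.105,-12.33) [heading=255, draw]
RT 90: heading 255 -> 165
FD 10: (10.105,-12.33) -> (0.446,-9.742) [heading=165, draw]
Final: pos=(0.446,-9.742), heading=165, 3 segment(s) drawn

Start position: (4, -5)
Final position: (0.446, -9.742)
Distance = 5.926; >= 1e-6 -> NOT closed

Answer: no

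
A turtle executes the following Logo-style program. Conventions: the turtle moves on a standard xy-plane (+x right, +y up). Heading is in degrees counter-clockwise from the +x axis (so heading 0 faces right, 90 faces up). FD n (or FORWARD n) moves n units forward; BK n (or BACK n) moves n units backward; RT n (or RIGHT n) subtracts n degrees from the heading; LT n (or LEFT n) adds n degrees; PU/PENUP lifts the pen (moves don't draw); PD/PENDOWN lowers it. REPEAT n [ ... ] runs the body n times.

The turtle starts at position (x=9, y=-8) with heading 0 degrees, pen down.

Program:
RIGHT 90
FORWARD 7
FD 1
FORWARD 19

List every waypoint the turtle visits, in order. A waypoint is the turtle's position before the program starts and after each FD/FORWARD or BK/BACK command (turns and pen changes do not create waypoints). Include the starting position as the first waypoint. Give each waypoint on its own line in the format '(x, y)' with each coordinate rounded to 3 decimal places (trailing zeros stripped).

Answer: (9, -8)
(9, -15)
(9, -16)
(9, -35)

Derivation:
Executing turtle program step by step:
Start: pos=(9,-8), heading=0, pen down
RT 90: heading 0 -> 270
FD 7: (9,-8) -> (9,-15) [heading=270, draw]
FD 1: (9,-15) -> (9,-16) [heading=270, draw]
FD 19: (9,-16) -> (9,-35) [heading=270, draw]
Final: pos=(9,-35), heading=270, 3 segment(s) drawn
Waypoints (4 total):
(9, -8)
(9, -15)
(9, -16)
(9, -35)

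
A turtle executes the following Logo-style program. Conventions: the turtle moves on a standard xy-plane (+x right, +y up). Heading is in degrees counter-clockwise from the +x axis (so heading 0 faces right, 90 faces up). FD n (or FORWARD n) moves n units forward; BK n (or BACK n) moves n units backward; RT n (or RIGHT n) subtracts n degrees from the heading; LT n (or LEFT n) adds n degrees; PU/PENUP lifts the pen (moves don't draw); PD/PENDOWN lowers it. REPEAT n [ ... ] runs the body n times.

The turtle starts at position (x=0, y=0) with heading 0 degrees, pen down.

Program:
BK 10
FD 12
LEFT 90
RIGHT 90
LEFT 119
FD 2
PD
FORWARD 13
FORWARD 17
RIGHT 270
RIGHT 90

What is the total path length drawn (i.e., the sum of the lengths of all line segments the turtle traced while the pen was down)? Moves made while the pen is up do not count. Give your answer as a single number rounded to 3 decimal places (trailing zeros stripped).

Executing turtle program step by step:
Start: pos=(0,0), heading=0, pen down
BK 10: (0,0) -> (-10,0) [heading=0, draw]
FD 12: (-10,0) -> (2,0) [heading=0, draw]
LT 90: heading 0 -> 90
RT 90: heading 90 -> 0
LT 119: heading 0 -> 119
FD 2: (2,0) -> (1.03,1.749) [heading=119, draw]
PD: pen down
FD 13: (1.03,1.749) -> (-5.272,13.119) [heading=119, draw]
FD 17: (-5.272,13.119) -> (-13.514,27.988) [heading=119, draw]
RT 270: heading 119 -> 209
RT 90: heading 209 -> 119
Final: pos=(-13.514,27.988), heading=119, 5 segment(s) drawn

Segment lengths:
  seg 1: (0,0) -> (-10,0), length = 10
  seg 2: (-10,0) -> (2,0), length = 12
  seg 3: (2,0) -> (1.03,1.749), length = 2
  seg 4: (1.03,1.749) -> (-5.272,13.119), length = 13
  seg 5: (-5.272,13.119) -> (-13.514,27.988), length = 17
Total = 54

Answer: 54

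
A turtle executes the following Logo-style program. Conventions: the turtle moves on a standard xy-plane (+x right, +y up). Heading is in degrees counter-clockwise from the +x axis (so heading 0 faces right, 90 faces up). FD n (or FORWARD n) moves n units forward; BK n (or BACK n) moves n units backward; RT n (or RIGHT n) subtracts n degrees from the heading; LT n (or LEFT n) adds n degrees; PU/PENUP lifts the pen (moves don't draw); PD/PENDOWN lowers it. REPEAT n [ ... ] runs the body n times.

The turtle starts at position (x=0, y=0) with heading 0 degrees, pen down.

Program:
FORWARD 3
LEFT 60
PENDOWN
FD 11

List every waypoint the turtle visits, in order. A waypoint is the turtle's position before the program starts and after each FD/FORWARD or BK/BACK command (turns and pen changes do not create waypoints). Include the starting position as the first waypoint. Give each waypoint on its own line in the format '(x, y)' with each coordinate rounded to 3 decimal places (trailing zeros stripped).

Answer: (0, 0)
(3, 0)
(8.5, 9.526)

Derivation:
Executing turtle program step by step:
Start: pos=(0,0), heading=0, pen down
FD 3: (0,0) -> (3,0) [heading=0, draw]
LT 60: heading 0 -> 60
PD: pen down
FD 11: (3,0) -> (8.5,9.526) [heading=60, draw]
Final: pos=(8.5,9.526), heading=60, 2 segment(s) drawn
Waypoints (3 total):
(0, 0)
(3, 0)
(8.5, 9.526)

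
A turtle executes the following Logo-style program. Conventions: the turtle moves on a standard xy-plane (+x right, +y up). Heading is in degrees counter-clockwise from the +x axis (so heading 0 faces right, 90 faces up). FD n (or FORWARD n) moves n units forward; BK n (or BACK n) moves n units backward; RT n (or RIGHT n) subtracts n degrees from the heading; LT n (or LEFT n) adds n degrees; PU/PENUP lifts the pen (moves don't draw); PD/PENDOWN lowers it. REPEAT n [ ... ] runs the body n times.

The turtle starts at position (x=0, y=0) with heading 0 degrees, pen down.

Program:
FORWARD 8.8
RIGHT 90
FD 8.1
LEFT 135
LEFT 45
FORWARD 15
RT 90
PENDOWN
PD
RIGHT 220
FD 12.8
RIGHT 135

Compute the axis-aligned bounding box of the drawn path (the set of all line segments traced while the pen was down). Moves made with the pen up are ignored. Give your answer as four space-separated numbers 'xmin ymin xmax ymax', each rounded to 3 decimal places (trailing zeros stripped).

Executing turtle program step by step:
Start: pos=(0,0), heading=0, pen down
FD 8.8: (0,0) -> (8.8,0) [heading=0, draw]
RT 90: heading 0 -> 270
FD 8.1: (8.8,0) -> (8.8,-8.1) [heading=270, draw]
LT 135: heading 270 -> 45
LT 45: heading 45 -> 90
FD 15: (8.8,-8.1) -> (8.8,6.9) [heading=90, draw]
RT 90: heading 90 -> 0
PD: pen down
PD: pen down
RT 220: heading 0 -> 140
FD 12.8: (8.8,6.9) -> (-1.005,15.128) [heading=140, draw]
RT 135: heading 140 -> 5
Final: pos=(-1.005,15.128), heading=5, 4 segment(s) drawn

Segment endpoints: x in {-1.005, 0, 8.8, 8.8}, y in {-8.1, 0, 6.9, 15.128}
xmin=-1.005, ymin=-8.1, xmax=8.8, ymax=15.128

Answer: -1.005 -8.1 8.8 15.128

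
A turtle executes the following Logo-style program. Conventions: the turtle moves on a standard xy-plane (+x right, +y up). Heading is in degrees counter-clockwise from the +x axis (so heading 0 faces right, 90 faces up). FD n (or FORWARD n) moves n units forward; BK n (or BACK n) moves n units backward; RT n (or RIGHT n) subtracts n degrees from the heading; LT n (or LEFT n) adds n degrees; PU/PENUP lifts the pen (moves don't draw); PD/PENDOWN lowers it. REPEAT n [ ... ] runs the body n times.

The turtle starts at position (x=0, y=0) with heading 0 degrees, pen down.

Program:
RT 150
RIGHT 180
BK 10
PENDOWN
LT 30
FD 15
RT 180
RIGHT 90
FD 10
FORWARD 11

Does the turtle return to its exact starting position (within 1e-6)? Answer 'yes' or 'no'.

Answer: no

Derivation:
Executing turtle program step by step:
Start: pos=(0,0), heading=0, pen down
RT 150: heading 0 -> 210
RT 180: heading 210 -> 30
BK 10: (0,0) -> (-8.66,-5) [heading=30, draw]
PD: pen down
LT 30: heading 30 -> 60
FD 15: (-8.66,-5) -> (-1.16,7.99) [heading=60, draw]
RT 180: heading 60 -> 240
RT 90: heading 240 -> 150
FD 10: (-1.16,7.99) -> (-9.821,12.99) [heading=150, draw]
FD 11: (-9.821,12.99) -> (-19.347,18.49) [heading=150, draw]
Final: pos=(-19.347,18.49), heading=150, 4 segment(s) drawn

Start position: (0, 0)
Final position: (-19.347, 18.49)
Distance = 26.762; >= 1e-6 -> NOT closed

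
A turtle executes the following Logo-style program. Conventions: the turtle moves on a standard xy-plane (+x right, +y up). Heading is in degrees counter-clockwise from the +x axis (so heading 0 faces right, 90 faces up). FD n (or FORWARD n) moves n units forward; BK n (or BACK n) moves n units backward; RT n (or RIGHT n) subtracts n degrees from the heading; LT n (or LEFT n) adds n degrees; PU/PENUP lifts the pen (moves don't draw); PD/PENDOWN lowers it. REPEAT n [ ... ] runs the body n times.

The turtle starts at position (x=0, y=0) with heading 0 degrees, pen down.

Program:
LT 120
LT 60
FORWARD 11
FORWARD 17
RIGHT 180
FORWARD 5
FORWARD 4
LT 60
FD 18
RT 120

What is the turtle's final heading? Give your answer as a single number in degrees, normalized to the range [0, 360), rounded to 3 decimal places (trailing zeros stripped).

Answer: 300

Derivation:
Executing turtle program step by step:
Start: pos=(0,0), heading=0, pen down
LT 120: heading 0 -> 120
LT 60: heading 120 -> 180
FD 11: (0,0) -> (-11,0) [heading=180, draw]
FD 17: (-11,0) -> (-28,0) [heading=180, draw]
RT 180: heading 180 -> 0
FD 5: (-28,0) -> (-23,0) [heading=0, draw]
FD 4: (-23,0) -> (-19,0) [heading=0, draw]
LT 60: heading 0 -> 60
FD 18: (-19,0) -> (-10,15.588) [heading=60, draw]
RT 120: heading 60 -> 300
Final: pos=(-10,15.588), heading=300, 5 segment(s) drawn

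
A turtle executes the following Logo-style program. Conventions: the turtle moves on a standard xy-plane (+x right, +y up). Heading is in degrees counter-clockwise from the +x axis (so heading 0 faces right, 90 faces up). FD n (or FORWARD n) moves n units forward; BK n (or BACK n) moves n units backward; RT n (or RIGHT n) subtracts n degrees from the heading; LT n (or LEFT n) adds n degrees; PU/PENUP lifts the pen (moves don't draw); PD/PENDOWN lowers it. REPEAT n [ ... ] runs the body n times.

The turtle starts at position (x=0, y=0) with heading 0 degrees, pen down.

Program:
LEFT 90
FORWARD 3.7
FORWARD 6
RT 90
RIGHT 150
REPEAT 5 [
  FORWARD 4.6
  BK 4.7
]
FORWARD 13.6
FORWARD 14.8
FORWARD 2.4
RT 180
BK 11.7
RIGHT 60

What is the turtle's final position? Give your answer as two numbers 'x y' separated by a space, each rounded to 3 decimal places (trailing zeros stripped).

Executing turtle program step by step:
Start: pos=(0,0), heading=0, pen down
LT 90: heading 0 -> 90
FD 3.7: (0,0) -> (0,3.7) [heading=90, draw]
FD 6: (0,3.7) -> (0,9.7) [heading=90, draw]
RT 90: heading 90 -> 0
RT 150: heading 0 -> 210
REPEAT 5 [
  -- iteration 1/5 --
  FD 4.6: (0,9.7) -> (-3.984,7.4) [heading=210, draw]
  BK 4.7: (-3.984,7.4) -> (0.087,9.75) [heading=210, draw]
  -- iteration 2/5 --
  FD 4.6: (0.087,9.75) -> (-3.897,7.45) [heading=210, draw]
  BK 4.7: (-3.897,7.45) -> (0.173,9.8) [heading=210, draw]
  -- iteration 3/5 --
  FD 4.6: (0.173,9.8) -> (-3.811,7.5) [heading=210, draw]
  BK 4.7: (-3.811,7.5) -> (0.26,9.85) [heading=210, draw]
  -- iteration 4/5 --
  FD 4.6: (0.26,9.85) -> (-3.724,7.55) [heading=210, draw]
  BK 4.7: (-3.724,7.55) -> (0.346,9.9) [heading=210, draw]
  -- iteration 5/5 --
  FD 4.6: (0.346,9.9) -> (-3.637,7.6) [heading=210, draw]
  BK 4.7: (-3.637,7.6) -> (0.433,9.95) [heading=210, draw]
]
FD 13.6: (0.433,9.95) -> (-11.345,3.15) [heading=210, draw]
FD 14.8: (-11.345,3.15) -> (-24.162,-4.25) [heading=210, draw]
FD 2.4: (-24.162,-4.25) -> (-26.241,-5.45) [heading=210, draw]
RT 180: heading 210 -> 30
BK 11.7: (-26.241,-5.45) -> (-36.373,-11.3) [heading=30, draw]
RT 60: heading 30 -> 330
Final: pos=(-36.373,-11.3), heading=330, 16 segment(s) drawn

Answer: -36.373 -11.3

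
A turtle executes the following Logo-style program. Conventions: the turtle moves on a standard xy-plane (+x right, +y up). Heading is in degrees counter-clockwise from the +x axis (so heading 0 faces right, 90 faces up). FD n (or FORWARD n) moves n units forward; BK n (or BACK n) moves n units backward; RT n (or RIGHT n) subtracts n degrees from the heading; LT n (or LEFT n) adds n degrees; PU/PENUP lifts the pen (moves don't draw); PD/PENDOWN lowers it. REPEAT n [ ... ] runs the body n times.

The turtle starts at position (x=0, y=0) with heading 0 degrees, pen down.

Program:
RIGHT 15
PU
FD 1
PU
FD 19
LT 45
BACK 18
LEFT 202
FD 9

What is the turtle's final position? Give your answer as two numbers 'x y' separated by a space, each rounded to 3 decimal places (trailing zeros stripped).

Executing turtle program step by step:
Start: pos=(0,0), heading=0, pen down
RT 15: heading 0 -> 345
PU: pen up
FD 1: (0,0) -> (0.966,-0.259) [heading=345, move]
PU: pen up
FD 19: (0.966,-0.259) -> (19.319,-5.176) [heading=345, move]
LT 45: heading 345 -> 30
BK 18: (19.319,-5.176) -> (3.73,-14.176) [heading=30, move]
LT 202: heading 30 -> 232
FD 9: (3.73,-14.176) -> (-1.811,-21.268) [heading=232, move]
Final: pos=(-1.811,-21.268), heading=232, 0 segment(s) drawn

Answer: -1.811 -21.268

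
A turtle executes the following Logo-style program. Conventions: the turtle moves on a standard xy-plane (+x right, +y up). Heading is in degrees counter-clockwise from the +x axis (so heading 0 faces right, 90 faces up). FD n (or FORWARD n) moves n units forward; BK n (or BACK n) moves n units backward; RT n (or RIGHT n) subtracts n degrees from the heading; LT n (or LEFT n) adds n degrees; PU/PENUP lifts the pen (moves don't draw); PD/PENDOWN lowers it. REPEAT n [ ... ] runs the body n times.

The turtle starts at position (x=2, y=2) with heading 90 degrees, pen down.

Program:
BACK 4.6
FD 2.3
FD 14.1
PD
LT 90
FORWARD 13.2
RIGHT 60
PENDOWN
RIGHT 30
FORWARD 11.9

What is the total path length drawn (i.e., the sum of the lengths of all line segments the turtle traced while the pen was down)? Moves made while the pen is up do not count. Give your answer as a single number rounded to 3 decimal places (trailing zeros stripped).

Answer: 46.1

Derivation:
Executing turtle program step by step:
Start: pos=(2,2), heading=90, pen down
BK 4.6: (2,2) -> (2,-2.6) [heading=90, draw]
FD 2.3: (2,-2.6) -> (2,-0.3) [heading=90, draw]
FD 14.1: (2,-0.3) -> (2,13.8) [heading=90, draw]
PD: pen down
LT 90: heading 90 -> 180
FD 13.2: (2,13.8) -> (-11.2,13.8) [heading=180, draw]
RT 60: heading 180 -> 120
PD: pen down
RT 30: heading 120 -> 90
FD 11.9: (-11.2,13.8) -> (-11.2,25.7) [heading=90, draw]
Final: pos=(-11.2,25.7), heading=90, 5 segment(s) drawn

Segment lengths:
  seg 1: (2,2) -> (2,-2.6), length = 4.6
  seg 2: (2,-2.6) -> (2,-0.3), length = 2.3
  seg 3: (2,-0.3) -> (2,13.8), length = 14.1
  seg 4: (2,13.8) -> (-11.2,13.8), length = 13.2
  seg 5: (-11.2,13.8) -> (-11.2,25.7), length = 11.9
Total = 46.1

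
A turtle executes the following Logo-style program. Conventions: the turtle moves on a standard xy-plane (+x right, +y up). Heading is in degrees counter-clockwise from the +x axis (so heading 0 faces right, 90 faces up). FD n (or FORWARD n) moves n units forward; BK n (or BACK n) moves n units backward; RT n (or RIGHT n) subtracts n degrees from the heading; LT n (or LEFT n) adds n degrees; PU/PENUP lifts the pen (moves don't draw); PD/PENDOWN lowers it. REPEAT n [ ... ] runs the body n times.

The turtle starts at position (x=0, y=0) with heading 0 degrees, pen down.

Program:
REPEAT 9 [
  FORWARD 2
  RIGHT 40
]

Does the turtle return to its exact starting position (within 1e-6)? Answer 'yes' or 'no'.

Executing turtle program step by step:
Start: pos=(0,0), heading=0, pen down
REPEAT 9 [
  -- iteration 1/9 --
  FD 2: (0,0) -> (2,0) [heading=0, draw]
  RT 40: heading 0 -> 320
  -- iteration 2/9 --
  FD 2: (2,0) -> (3.532,-1.286) [heading=320, draw]
  RT 40: heading 320 -> 280
  -- iteration 3/9 --
  FD 2: (3.532,-1.286) -> (3.879,-3.255) [heading=280, draw]
  RT 40: heading 280 -> 240
  -- iteration 4/9 --
  FD 2: (3.879,-3.255) -> (2.879,-4.987) [heading=240, draw]
  RT 40: heading 240 -> 200
  -- iteration 5/9 --
  FD 2: (2.879,-4.987) -> (1,-5.671) [heading=200, draw]
  RT 40: heading 200 -> 160
  -- iteration 6/9 --
  FD 2: (1,-5.671) -> (-0.879,-4.987) [heading=160, draw]
  RT 40: heading 160 -> 120
  -- iteration 7/9 --
  FD 2: (-0.879,-4.987) -> (-1.879,-3.255) [heading=120, draw]
  RT 40: heading 120 -> 80
  -- iteration 8/9 --
  FD 2: (-1.879,-3.255) -> (-1.532,-1.286) [heading=80, draw]
  RT 40: heading 80 -> 40
  -- iteration 9/9 --
  FD 2: (-1.532,-1.286) -> (0,0) [heading=40, draw]
  RT 40: heading 40 -> 0
]
Final: pos=(0,0), heading=0, 9 segment(s) drawn

Start position: (0, 0)
Final position: (0, 0)
Distance = 0; < 1e-6 -> CLOSED

Answer: yes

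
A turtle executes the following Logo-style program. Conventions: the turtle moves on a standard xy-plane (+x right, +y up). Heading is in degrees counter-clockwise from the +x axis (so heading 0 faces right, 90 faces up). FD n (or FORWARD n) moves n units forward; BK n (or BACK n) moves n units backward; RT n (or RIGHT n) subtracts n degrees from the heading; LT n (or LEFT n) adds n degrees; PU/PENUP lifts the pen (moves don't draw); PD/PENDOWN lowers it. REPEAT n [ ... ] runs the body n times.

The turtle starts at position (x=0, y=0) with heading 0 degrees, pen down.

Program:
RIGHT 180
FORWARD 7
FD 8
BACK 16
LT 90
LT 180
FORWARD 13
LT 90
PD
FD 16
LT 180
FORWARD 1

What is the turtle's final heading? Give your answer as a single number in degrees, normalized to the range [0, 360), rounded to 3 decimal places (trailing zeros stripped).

Executing turtle program step by step:
Start: pos=(0,0), heading=0, pen down
RT 180: heading 0 -> 180
FD 7: (0,0) -> (-7,0) [heading=180, draw]
FD 8: (-7,0) -> (-15,0) [heading=180, draw]
BK 16: (-15,0) -> (1,0) [heading=180, draw]
LT 90: heading 180 -> 270
LT 180: heading 270 -> 90
FD 13: (1,0) -> (1,13) [heading=90, draw]
LT 90: heading 90 -> 180
PD: pen down
FD 16: (1,13) -> (-15,13) [heading=180, draw]
LT 180: heading 180 -> 0
FD 1: (-15,13) -> (-14,13) [heading=0, draw]
Final: pos=(-14,13), heading=0, 6 segment(s) drawn

Answer: 0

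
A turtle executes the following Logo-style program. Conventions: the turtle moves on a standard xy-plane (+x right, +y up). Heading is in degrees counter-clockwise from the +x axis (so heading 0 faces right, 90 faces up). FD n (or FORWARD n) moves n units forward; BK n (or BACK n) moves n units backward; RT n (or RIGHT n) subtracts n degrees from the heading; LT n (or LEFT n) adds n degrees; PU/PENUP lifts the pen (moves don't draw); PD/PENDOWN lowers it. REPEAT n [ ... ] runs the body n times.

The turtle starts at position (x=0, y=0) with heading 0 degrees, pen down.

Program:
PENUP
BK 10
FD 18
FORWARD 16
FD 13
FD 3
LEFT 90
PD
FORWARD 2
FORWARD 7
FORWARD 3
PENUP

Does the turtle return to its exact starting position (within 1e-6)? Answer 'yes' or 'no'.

Executing turtle program step by step:
Start: pos=(0,0), heading=0, pen down
PU: pen up
BK 10: (0,0) -> (-10,0) [heading=0, move]
FD 18: (-10,0) -> (8,0) [heading=0, move]
FD 16: (8,0) -> (24,0) [heading=0, move]
FD 13: (24,0) -> (37,0) [heading=0, move]
FD 3: (37,0) -> (40,0) [heading=0, move]
LT 90: heading 0 -> 90
PD: pen down
FD 2: (40,0) -> (40,2) [heading=90, draw]
FD 7: (40,2) -> (40,9) [heading=90, draw]
FD 3: (40,9) -> (40,12) [heading=90, draw]
PU: pen up
Final: pos=(40,12), heading=90, 3 segment(s) drawn

Start position: (0, 0)
Final position: (40, 12)
Distance = 41.761; >= 1e-6 -> NOT closed

Answer: no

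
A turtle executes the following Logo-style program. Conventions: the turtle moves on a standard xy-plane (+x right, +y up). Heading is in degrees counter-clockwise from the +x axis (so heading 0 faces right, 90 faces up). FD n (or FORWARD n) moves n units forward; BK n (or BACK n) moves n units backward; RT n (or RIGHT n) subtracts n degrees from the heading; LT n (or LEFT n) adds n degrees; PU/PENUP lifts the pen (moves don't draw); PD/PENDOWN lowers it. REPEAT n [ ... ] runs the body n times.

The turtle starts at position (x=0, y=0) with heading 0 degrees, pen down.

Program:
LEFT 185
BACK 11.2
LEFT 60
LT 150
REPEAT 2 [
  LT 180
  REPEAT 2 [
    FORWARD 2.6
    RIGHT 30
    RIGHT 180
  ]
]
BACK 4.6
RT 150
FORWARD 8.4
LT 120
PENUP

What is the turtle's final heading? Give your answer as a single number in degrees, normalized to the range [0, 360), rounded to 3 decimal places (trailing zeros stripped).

Answer: 245

Derivation:
Executing turtle program step by step:
Start: pos=(0,0), heading=0, pen down
LT 185: heading 0 -> 185
BK 11.2: (0,0) -> (11.157,0.976) [heading=185, draw]
LT 60: heading 185 -> 245
LT 150: heading 245 -> 35
REPEAT 2 [
  -- iteration 1/2 --
  LT 180: heading 35 -> 215
  REPEAT 2 [
    -- iteration 1/2 --
    FD 2.6: (11.157,0.976) -> (9.028,-0.515) [heading=215, draw]
    RT 30: heading 215 -> 185
    RT 180: heading 185 -> 5
    -- iteration 2/2 --
    FD 2.6: (9.028,-0.515) -> (11.618,-0.289) [heading=5, draw]
    RT 30: heading 5 -> 335
    RT 180: heading 335 -> 155
  ]
  -- iteration 2/2 --
  LT 180: heading 155 -> 335
  REPEAT 2 [
    -- iteration 1/2 --
    FD 2.6: (11.618,-0.289) -> (13.974,-1.387) [heading=335, draw]
    RT 30: heading 335 -> 305
    RT 180: heading 305 -> 125
    -- iteration 2/2 --
    FD 2.6: (13.974,-1.387) -> (12.483,0.742) [heading=125, draw]
    RT 30: heading 125 -> 95
    RT 180: heading 95 -> 275
  ]
]
BK 4.6: (12.483,0.742) -> (12.082,5.325) [heading=275, draw]
RT 150: heading 275 -> 125
FD 8.4: (12.082,5.325) -> (7.264,12.206) [heading=125, draw]
LT 120: heading 125 -> 245
PU: pen up
Final: pos=(7.264,12.206), heading=245, 7 segment(s) drawn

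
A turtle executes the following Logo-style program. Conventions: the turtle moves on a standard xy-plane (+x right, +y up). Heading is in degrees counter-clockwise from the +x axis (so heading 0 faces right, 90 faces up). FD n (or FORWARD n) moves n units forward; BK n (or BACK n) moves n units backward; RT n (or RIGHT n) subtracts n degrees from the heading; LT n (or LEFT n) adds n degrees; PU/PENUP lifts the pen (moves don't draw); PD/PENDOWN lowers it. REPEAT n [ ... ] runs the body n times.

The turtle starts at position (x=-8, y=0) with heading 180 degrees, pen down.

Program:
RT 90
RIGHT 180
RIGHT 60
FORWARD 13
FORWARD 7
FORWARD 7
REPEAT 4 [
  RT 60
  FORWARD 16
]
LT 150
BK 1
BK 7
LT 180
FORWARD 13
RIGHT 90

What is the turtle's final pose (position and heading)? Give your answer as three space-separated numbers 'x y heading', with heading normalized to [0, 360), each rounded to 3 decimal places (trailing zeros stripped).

Answer: -7.026 -7.687 210

Derivation:
Executing turtle program step by step:
Start: pos=(-8,0), heading=180, pen down
RT 90: heading 180 -> 90
RT 180: heading 90 -> 270
RT 60: heading 270 -> 210
FD 13: (-8,0) -> (-19.258,-6.5) [heading=210, draw]
FD 7: (-19.258,-6.5) -> (-25.321,-10) [heading=210, draw]
FD 7: (-25.321,-10) -> (-31.383,-13.5) [heading=210, draw]
REPEAT 4 [
  -- iteration 1/4 --
  RT 60: heading 210 -> 150
  FD 16: (-31.383,-13.5) -> (-45.239,-5.5) [heading=150, draw]
  -- iteration 2/4 --
  RT 60: heading 150 -> 90
  FD 16: (-45.239,-5.5) -> (-45.239,10.5) [heading=90, draw]
  -- iteration 3/4 --
  RT 60: heading 90 -> 30
  FD 16: (-45.239,10.5) -> (-31.383,18.5) [heading=30, draw]
  -- iteration 4/4 --
  RT 60: heading 30 -> 330
  FD 16: (-31.383,18.5) -> (-17.526,10.5) [heading=330, draw]
]
LT 150: heading 330 -> 120
BK 1: (-17.526,10.5) -> (-17.026,9.634) [heading=120, draw]
BK 7: (-17.026,9.634) -> (-13.526,3.572) [heading=120, draw]
LT 180: heading 120 -> 300
FD 13: (-13.526,3.572) -> (-7.026,-7.687) [heading=300, draw]
RT 90: heading 300 -> 210
Final: pos=(-7.026,-7.687), heading=210, 10 segment(s) drawn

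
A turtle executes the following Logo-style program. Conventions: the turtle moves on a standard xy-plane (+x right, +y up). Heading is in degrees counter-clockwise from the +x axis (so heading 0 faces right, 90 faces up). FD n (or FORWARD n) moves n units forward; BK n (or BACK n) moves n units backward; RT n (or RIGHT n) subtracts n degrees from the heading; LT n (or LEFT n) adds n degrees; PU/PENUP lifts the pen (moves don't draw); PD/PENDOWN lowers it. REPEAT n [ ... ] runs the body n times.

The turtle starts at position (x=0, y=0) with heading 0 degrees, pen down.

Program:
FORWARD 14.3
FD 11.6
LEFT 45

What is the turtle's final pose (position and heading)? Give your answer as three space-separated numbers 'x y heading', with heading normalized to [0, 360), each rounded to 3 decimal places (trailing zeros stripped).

Answer: 25.9 0 45

Derivation:
Executing turtle program step by step:
Start: pos=(0,0), heading=0, pen down
FD 14.3: (0,0) -> (14.3,0) [heading=0, draw]
FD 11.6: (14.3,0) -> (25.9,0) [heading=0, draw]
LT 45: heading 0 -> 45
Final: pos=(25.9,0), heading=45, 2 segment(s) drawn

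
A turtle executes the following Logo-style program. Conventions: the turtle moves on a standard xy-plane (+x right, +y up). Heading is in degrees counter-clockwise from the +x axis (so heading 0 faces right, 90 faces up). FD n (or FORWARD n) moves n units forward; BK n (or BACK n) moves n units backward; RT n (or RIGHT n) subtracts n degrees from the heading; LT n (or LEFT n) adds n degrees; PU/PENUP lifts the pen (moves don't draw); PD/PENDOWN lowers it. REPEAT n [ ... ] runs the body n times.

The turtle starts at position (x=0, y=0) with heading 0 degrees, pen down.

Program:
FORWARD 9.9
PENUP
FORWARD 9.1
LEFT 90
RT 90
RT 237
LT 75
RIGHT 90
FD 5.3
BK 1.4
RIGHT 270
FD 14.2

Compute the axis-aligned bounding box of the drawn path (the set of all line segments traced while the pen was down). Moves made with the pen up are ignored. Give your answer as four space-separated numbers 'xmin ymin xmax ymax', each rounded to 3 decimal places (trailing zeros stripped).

Executing turtle program step by step:
Start: pos=(0,0), heading=0, pen down
FD 9.9: (0,0) -> (9.9,0) [heading=0, draw]
PU: pen up
FD 9.1: (9.9,0) -> (19,0) [heading=0, move]
LT 90: heading 0 -> 90
RT 90: heading 90 -> 0
RT 237: heading 0 -> 123
LT 75: heading 123 -> 198
RT 90: heading 198 -> 108
FD 5.3: (19,0) -> (17.362,5.041) [heading=108, move]
BK 1.4: (17.362,5.041) -> (17.795,3.709) [heading=108, move]
RT 270: heading 108 -> 198
FD 14.2: (17.795,3.709) -> (4.29,-0.679) [heading=198, move]
Final: pos=(4.29,-0.679), heading=198, 1 segment(s) drawn

Segment endpoints: x in {0, 9.9}, y in {0}
xmin=0, ymin=0, xmax=9.9, ymax=0

Answer: 0 0 9.9 0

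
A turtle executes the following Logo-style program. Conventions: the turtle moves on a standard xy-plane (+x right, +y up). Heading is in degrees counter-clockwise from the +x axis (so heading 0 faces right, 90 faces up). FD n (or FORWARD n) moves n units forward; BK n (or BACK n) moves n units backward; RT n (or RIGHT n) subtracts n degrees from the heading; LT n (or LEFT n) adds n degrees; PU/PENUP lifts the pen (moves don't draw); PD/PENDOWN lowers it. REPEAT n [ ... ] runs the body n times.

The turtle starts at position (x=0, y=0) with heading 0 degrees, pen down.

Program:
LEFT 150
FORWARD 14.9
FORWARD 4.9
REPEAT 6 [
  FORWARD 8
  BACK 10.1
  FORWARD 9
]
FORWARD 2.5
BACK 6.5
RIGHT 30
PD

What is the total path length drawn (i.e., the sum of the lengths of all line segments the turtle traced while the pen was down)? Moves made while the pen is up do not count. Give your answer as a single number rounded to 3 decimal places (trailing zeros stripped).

Answer: 191.4

Derivation:
Executing turtle program step by step:
Start: pos=(0,0), heading=0, pen down
LT 150: heading 0 -> 150
FD 14.9: (0,0) -> (-12.904,7.45) [heading=150, draw]
FD 4.9: (-12.904,7.45) -> (-17.147,9.9) [heading=150, draw]
REPEAT 6 [
  -- iteration 1/6 --
  FD 8: (-17.147,9.9) -> (-24.076,13.9) [heading=150, draw]
  BK 10.1: (-24.076,13.9) -> (-15.329,8.85) [heading=150, draw]
  FD 9: (-15.329,8.85) -> (-23.123,13.35) [heading=150, draw]
  -- iteration 2/6 --
  FD 8: (-23.123,13.35) -> (-30.051,17.35) [heading=150, draw]
  BK 10.1: (-30.051,17.35) -> (-21.304,12.3) [heading=150, draw]
  FD 9: (-21.304,12.3) -> (-29.098,16.8) [heading=150, draw]
  -- iteration 3/6 --
  FD 8: (-29.098,16.8) -> (-36.027,20.8) [heading=150, draw]
  BK 10.1: (-36.027,20.8) -> (-27.28,15.75) [heading=150, draw]
  FD 9: (-27.28,15.75) -> (-35.074,20.25) [heading=150, draw]
  -- iteration 4/6 --
  FD 8: (-35.074,20.25) -> (-42.002,24.25) [heading=150, draw]
  BK 10.1: (-42.002,24.25) -> (-33.255,19.2) [heading=150, draw]
  FD 9: (-33.255,19.2) -> (-41.05,23.7) [heading=150, draw]
  -- iteration 5/6 --
  FD 8: (-41.05,23.7) -> (-47.978,27.7) [heading=150, draw]
  BK 10.1: (-47.978,27.7) -> (-39.231,22.65) [heading=150, draw]
  FD 9: (-39.231,22.65) -> (-47.025,27.15) [heading=150, draw]
  -- iteration 6/6 --
  FD 8: (-47.025,27.15) -> (-53.953,31.15) [heading=150, draw]
  BK 10.1: (-53.953,31.15) -> (-45.207,26.1) [heading=150, draw]
  FD 9: (-45.207,26.1) -> (-53.001,30.6) [heading=150, draw]
]
FD 2.5: (-53.001,30.6) -> (-55.166,31.85) [heading=150, draw]
BK 6.5: (-55.166,31.85) -> (-49.537,28.6) [heading=150, draw]
RT 30: heading 150 -> 120
PD: pen down
Final: pos=(-49.537,28.6), heading=120, 22 segment(s) drawn

Segment lengths:
  seg 1: (0,0) -> (-12.904,7.45), length = 14.9
  seg 2: (-12.904,7.45) -> (-17.147,9.9), length = 4.9
  seg 3: (-17.147,9.9) -> (-24.076,13.9), length = 8
  seg 4: (-24.076,13.9) -> (-15.329,8.85), length = 10.1
  seg 5: (-15.329,8.85) -> (-23.123,13.35), length = 9
  seg 6: (-23.123,13.35) -> (-30.051,17.35), length = 8
  seg 7: (-30.051,17.35) -> (-21.304,12.3), length = 10.1
  seg 8: (-21.304,12.3) -> (-29.098,16.8), length = 9
  seg 9: (-29.098,16.8) -> (-36.027,20.8), length = 8
  seg 10: (-36.027,20.8) -> (-27.28,15.75), length = 10.1
  seg 11: (-27.28,15.75) -> (-35.074,20.25), length = 9
  seg 12: (-35.074,20.25) -> (-42.002,24.25), length = 8
  seg 13: (-42.002,24.25) -> (-33.255,19.2), length = 10.1
  seg 14: (-33.255,19.2) -> (-41.05,23.7), length = 9
  seg 15: (-41.05,23.7) -> (-47.978,27.7), length = 8
  seg 16: (-47.978,27.7) -> (-39.231,22.65), length = 10.1
  seg 17: (-39.231,22.65) -> (-47.025,27.15), length = 9
  seg 18: (-47.025,27.15) -> (-53.953,31.15), length = 8
  seg 19: (-53.953,31.15) -> (-45.207,26.1), length = 10.1
  seg 20: (-45.207,26.1) -> (-53.001,30.6), length = 9
  seg 21: (-53.001,30.6) -> (-55.166,31.85), length = 2.5
  seg 22: (-55.166,31.85) -> (-49.537,28.6), length = 6.5
Total = 191.4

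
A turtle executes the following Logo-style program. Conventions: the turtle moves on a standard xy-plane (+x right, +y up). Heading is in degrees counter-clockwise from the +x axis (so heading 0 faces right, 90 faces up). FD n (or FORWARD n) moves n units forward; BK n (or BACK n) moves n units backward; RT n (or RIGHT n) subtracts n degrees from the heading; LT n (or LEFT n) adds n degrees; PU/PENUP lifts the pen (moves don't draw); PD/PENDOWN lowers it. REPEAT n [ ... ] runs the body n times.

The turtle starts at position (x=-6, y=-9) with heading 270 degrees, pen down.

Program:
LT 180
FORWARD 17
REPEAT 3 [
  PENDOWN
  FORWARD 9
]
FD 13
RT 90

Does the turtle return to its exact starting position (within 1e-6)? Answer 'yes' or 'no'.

Answer: no

Derivation:
Executing turtle program step by step:
Start: pos=(-6,-9), heading=270, pen down
LT 180: heading 270 -> 90
FD 17: (-6,-9) -> (-6,8) [heading=90, draw]
REPEAT 3 [
  -- iteration 1/3 --
  PD: pen down
  FD 9: (-6,8) -> (-6,17) [heading=90, draw]
  -- iteration 2/3 --
  PD: pen down
  FD 9: (-6,17) -> (-6,26) [heading=90, draw]
  -- iteration 3/3 --
  PD: pen down
  FD 9: (-6,26) -> (-6,35) [heading=90, draw]
]
FD 13: (-6,35) -> (-6,48) [heading=90, draw]
RT 90: heading 90 -> 0
Final: pos=(-6,48), heading=0, 5 segment(s) drawn

Start position: (-6, -9)
Final position: (-6, 48)
Distance = 57; >= 1e-6 -> NOT closed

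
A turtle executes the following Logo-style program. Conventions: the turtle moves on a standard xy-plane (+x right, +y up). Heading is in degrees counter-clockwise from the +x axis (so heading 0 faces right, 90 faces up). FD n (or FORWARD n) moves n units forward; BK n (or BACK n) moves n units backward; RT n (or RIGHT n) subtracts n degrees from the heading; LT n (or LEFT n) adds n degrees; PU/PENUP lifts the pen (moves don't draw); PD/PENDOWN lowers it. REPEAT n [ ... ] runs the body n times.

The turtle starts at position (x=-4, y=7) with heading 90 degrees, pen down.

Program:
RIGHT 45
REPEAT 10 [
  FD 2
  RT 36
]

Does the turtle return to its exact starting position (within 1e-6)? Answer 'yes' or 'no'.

Answer: yes

Derivation:
Executing turtle program step by step:
Start: pos=(-4,7), heading=90, pen down
RT 45: heading 90 -> 45
REPEAT 10 [
  -- iteration 1/10 --
  FD 2: (-4,7) -> (-2.586,8.414) [heading=45, draw]
  RT 36: heading 45 -> 9
  -- iteration 2/10 --
  FD 2: (-2.586,8.414) -> (-0.61,8.727) [heading=9, draw]
  RT 36: heading 9 -> 333
  -- iteration 3/10 --
  FD 2: (-0.61,8.727) -> (1.172,7.819) [heading=333, draw]
  RT 36: heading 333 -> 297
  -- iteration 4/10 --
  FD 2: (1.172,7.819) -> (2.08,6.037) [heading=297, draw]
  RT 36: heading 297 -> 261
  -- iteration 5/10 --
  FD 2: (2.08,6.037) -> (1.767,4.062) [heading=261, draw]
  RT 36: heading 261 -> 225
  -- iteration 6/10 --
  FD 2: (1.767,4.062) -> (0.353,2.647) [heading=225, draw]
  RT 36: heading 225 -> 189
  -- iteration 7/10 --
  FD 2: (0.353,2.647) -> (-1.623,2.335) [heading=189, draw]
  RT 36: heading 189 -> 153
  -- iteration 8/10 --
  FD 2: (-1.623,2.335) -> (-3.405,3.243) [heading=153, draw]
  RT 36: heading 153 -> 117
  -- iteration 9/10 --
  FD 2: (-3.405,3.243) -> (-4.313,5.025) [heading=117, draw]
  RT 36: heading 117 -> 81
  -- iteration 10/10 --
  FD 2: (-4.313,5.025) -> (-4,7) [heading=81, draw]
  RT 36: heading 81 -> 45
]
Final: pos=(-4,7), heading=45, 10 segment(s) drawn

Start position: (-4, 7)
Final position: (-4, 7)
Distance = 0; < 1e-6 -> CLOSED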